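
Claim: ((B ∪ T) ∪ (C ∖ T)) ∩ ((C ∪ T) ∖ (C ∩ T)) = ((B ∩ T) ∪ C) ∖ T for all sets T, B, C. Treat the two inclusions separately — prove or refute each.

Reverse inclusion. Let x ∈ ((B ∩ T) ∪ C) ∖ T. Then either x ∈ C and x ∉ T, B; or x ∈ B ∩ C and x ∉ T. In each case x ∈ ((B ∪ T) ∪ (C ∖ T)) ∩ ((C ∪ T) ∖ (C ∩ T)), so ((B ∩ T) ∪ C) ∖ T ⊆ ((B ∪ T) ∪ (C ∖ T)) ∩ ((C ∪ T) ∖ (C ∩ T)).

Forward inclusion. This inclusion fails. Take T = {1}, B = ∅, C = ∅; then 1 ∈ ((B ∪ T) ∪ (C ∖ T)) ∩ ((C ∪ T) ∖ (C ∩ T)) but 1 ∉ ((B ∩ T) ∪ C) ∖ T.

(⊆) fails; (⊇) holds.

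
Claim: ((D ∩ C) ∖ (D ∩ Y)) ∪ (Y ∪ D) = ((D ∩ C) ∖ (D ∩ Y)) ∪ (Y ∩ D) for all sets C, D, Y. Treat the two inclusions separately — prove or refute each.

(⊆) This inclusion fails. Take C = ∅, D = {1}, Y = ∅; then 1 ∈ ((D ∩ C) ∖ (D ∩ Y)) ∪ (Y ∪ D) but 1 ∉ ((D ∩ C) ∖ (D ∩ Y)) ∪ (Y ∩ D).

(⊇) Let x ∈ ((D ∩ C) ∖ (D ∩ Y)) ∪ (Y ∩ D). Then either x ∈ C ∩ D and x ∉ Y; or x ∈ D ∩ Y and x ∉ C; or x ∈ C ∩ D ∩ Y. In each case x ∈ ((D ∩ C) ∖ (D ∩ Y)) ∪ (Y ∪ D), so ((D ∩ C) ∖ (D ∩ Y)) ∪ (Y ∩ D) ⊆ ((D ∩ C) ∖ (D ∩ Y)) ∪ (Y ∪ D).

The sets are not equal: only the reverse inclusion holds.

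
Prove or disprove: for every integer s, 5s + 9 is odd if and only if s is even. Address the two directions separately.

(→) Suppose 5s + 9 is odd. Since 5 is odd, 5s and s have the same parity, so 5s + 9 ≡ s + 9 (mod 2). As 9 is odd, 5s + 9 is odd exactly when s is even. Thus s is even.

(←) Conversely, suppose s is even; write s = 2j. Then 5s + 9 = 5·(2j) + 9 = 2·5j + 9, which is odd.

Both implications hold.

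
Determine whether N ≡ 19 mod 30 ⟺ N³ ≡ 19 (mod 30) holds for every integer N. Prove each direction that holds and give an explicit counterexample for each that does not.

Forward direction. Suppose N ≡ 19 mod 30. Write N = 30j + 19. Then (30j + 19)³ = 27000j³ + 51300j² + 32490j + 6859 = 30(900j³ + 1710j² + 1083j + 228) + 19, so N³ ≡ 19 (mod 30).

Converse. Suppose N³ ≡ 19 (mod 30). The only residue r in {0, …, 29} with r³ ≡ 19 (mod 30) is r = 19, so N ≡ 19 (mod 30).

The biconditional holds.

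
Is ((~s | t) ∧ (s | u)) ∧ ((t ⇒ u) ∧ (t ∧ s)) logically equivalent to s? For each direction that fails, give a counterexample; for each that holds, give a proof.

(⇒) Assume the antecedent. If u is true, the antecedent forces (u = T, t = T, s = T), and s holds there. If u is false, the antecedent cannot hold. Either way s holds.

(⇐) This fails. Under u = F, t = F, s = T, the left side is false but the right side is true.

Only the forward direction holds.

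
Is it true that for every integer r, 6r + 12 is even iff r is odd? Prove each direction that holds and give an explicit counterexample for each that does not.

Converse. Suppose r is odd. Since 6 is even, 6r is even for every r, so 6r + 12 has the same parity as 12, which is even. Hence 6r + 12 is even.

Forward direction. This fails: take r = 2. Then 6r + 12 = 24, which is even, yet r = 2 is even, not odd.

Only the reverse direction holds.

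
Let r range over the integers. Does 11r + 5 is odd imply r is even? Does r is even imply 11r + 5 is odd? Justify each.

Both directions hold.

(→) Suppose 11r + 5 is odd. Since 11 is odd, 11r and r have the same parity, so 11r + 5 ≡ r + 5 (mod 2). As 5 is odd, 11r + 5 is odd exactly when r is even. Thus r is even.

(←) Conversely, suppose r is even; write r = 2j. Then 11r + 5 = 11·(2j) + 5 = 2·11j + 5, which is odd.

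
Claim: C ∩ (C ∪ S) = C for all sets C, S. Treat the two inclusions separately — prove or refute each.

The two sets are equal.

(⊆) Let x ∈ C ∩ (C ∪ S). Then either x ∈ C and x ∉ S; or x ∈ C ∩ S. In each case x ∈ C, so C ∩ (C ∪ S) ⊆ C.

(⊇) Let x ∈ C. Then either x ∈ C and x ∉ S; or x ∈ C ∩ S. In each case x ∈ C ∩ (C ∪ S), so C ⊆ C ∩ (C ∪ S).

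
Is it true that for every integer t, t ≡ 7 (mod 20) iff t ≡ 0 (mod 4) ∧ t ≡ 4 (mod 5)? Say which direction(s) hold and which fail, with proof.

Forward direction. This fails: t = 7 gives 7 ≡ 7 (mod 20) but 7 ≡ 3 (mod 4), so the conjunction on the right does not hold.

Converse. This fails: t = 4 satisfies both congruences on the right (4 ≡ 0 mod 4 and 4 ≡ 4 mod 5) yet 4 ≡ 4 (mod 20), not 7.

Neither implication holds.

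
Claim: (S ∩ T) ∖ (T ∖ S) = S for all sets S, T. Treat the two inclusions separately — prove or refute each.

The sets are not equal: only the forward inclusion holds.

Forward inclusion. Let x ∈ (S ∩ T) ∖ (T ∖ S). Then x ∈ S ∩ T, from which x ∈ S.

Reverse inclusion. This inclusion fails. Take S = {1}, T = ∅; then 1 ∈ S but 1 ∉ (S ∩ T) ∖ (T ∖ S).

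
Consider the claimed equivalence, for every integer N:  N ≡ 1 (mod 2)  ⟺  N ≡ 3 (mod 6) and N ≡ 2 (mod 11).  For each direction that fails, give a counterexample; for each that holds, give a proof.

(⇒) fails; (⇐) holds.

[⇒] This fails: N = 1 gives 1 ≡ 1 (mod 2) but 1 ≡ 1 (mod 6), so the conjunction on the right does not hold.

[⇐] Conversely, if N ≡ 3 (mod 6) and N ≡ 2 (mod 11), then by the Chinese remainder theorem N ≡ 57 (mod 66). Since 57 ≡ 1 (mod 2) and 2 ∣ 66, we get N ≡ 1 (mod 2).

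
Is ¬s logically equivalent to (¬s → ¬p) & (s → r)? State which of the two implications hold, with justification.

Forward direction. This fails. Under s = F, p = T, r = F, the left side is true but the right side is false.

Converse. This fails. Under s = T, p = F, r = T, the left side is false but the right side is true.

Neither direction holds.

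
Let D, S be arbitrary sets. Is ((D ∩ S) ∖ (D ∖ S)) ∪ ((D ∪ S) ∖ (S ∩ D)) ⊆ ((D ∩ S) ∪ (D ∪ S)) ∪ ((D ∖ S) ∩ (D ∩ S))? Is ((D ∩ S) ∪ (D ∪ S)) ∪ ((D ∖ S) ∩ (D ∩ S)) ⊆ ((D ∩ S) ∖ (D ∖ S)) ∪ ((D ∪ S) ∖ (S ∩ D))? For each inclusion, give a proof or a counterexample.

The two sets are equal.

(⊇) Let x ∈ ((D ∩ S) ∪ (D ∪ S)) ∪ ((D ∖ S) ∩ (D ∩ S)). Then either x ∈ D and x ∉ S; or x ∈ S and x ∉ D; or x ∈ D ∩ S. In each case x ∈ ((D ∩ S) ∖ (D ∖ S)) ∪ ((D ∪ S) ∖ (S ∩ D)), so ((D ∩ S) ∪ (D ∪ S)) ∪ ((D ∖ S) ∩ (D ∩ S)) ⊆ ((D ∩ S) ∖ (D ∖ S)) ∪ ((D ∪ S) ∖ (S ∩ D)).

(⊆) Let x ∈ ((D ∩ S) ∖ (D ∖ S)) ∪ ((D ∪ S) ∖ (S ∩ D)). Then either x ∈ D and x ∉ S; or x ∈ S and x ∉ D; or x ∈ D ∩ S. In each case x ∈ ((D ∩ S) ∪ (D ∪ S)) ∪ ((D ∖ S) ∩ (D ∩ S)), so ((D ∩ S) ∖ (D ∖ S)) ∪ ((D ∪ S) ∖ (S ∩ D)) ⊆ ((D ∩ S) ∪ (D ∪ S)) ∪ ((D ∖ S) ∩ (D ∩ S)).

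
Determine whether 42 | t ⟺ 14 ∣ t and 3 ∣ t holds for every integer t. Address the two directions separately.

(⇒) If 42 ∣ t, write t = 42q. Since 42 = 3·14, t = 14·(3q), so 14 ∣ t; and since 42 = 14·3, t = 3·(14q), so 3 ∣ t.

(⇐) Suppose 14 ∣ t and 3 ∣ t. Any common multiple of 14 and 3 is a multiple of their lcm; here gcd(14, 3) = 1, so lcm(14, 3) = 14·3 = 42, so 42 ∣ t.

Equivalent; both directions hold.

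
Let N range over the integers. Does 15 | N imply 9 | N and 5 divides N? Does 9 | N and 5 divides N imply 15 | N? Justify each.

(⇒) fails; (⇐) holds.

Converse. Suppose 9 ∣ N and 5 ∣ N. Any common multiple of 9 and 5 is a multiple of their lcm; here gcd(9, 5) = 1, so lcm(9, 5) = 9·5 = 45, so 45 ∣ N. Since 15 ∣ 45, it follows that 15 ∣ N.

Forward direction. This fails: take N = 15. Certainly 15 ∣ 15, but 9 ∤ 15.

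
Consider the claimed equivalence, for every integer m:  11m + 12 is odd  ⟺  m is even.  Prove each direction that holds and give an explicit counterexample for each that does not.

[⇒] This fails: m = 3 gives 11m + 12 = 45, which is odd, but 3 is odd, not even.

[⇐] This also fails: m = 4 is even, but 11m + 12 = 56 is even, not odd.

Neither implication holds.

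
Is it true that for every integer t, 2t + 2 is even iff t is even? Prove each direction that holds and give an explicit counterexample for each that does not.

The forward direction fails; the converse holds.

(←) Suppose t is even. Since 2 is even, 2t is even for every t, so 2t + 2 has the same parity as 2, which is even. Hence 2t + 2 is even.

(→) This fails: take t = 3. Then 2t + 2 = 8, which is even, yet t = 3 is odd, not even.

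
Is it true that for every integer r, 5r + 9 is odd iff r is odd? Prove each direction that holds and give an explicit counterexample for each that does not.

Neither direction holds.

(⟹) This fails: r = 2 gives 5r + 9 = 19, which is odd, but 2 is even, not odd.

(⟸) This also fails: r = 7 is odd, but 5r + 9 = 44 is even, not odd.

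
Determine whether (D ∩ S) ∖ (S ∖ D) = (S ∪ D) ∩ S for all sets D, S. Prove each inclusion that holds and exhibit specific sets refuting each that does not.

Only the forward inclusion holds.

Forward inclusion. Let x ∈ (D ∩ S) ∖ (S ∖ D). Then x ∈ D ∩ S, from which x ∈ (S ∪ D) ∩ S.

Reverse inclusion. This inclusion fails. Take D = ∅, S = {1}; then 1 ∈ (S ∪ D) ∩ S but 1 ∉ (D ∩ S) ∖ (S ∖ D).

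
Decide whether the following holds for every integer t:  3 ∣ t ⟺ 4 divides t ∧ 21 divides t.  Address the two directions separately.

(⟸) Suppose 4 ∣ t and 21 ∣ t. Any common multiple of 4 and 21 is a multiple of their lcm; here gcd(4, 21) = 1, so lcm(4, 21) = 4·21 = 84, so 84 ∣ t. Since 3 ∣ 84, it follows that 3 ∣ t.

(⟹) This fails: take t = 3. Certainly 3 ∣ 3, but 4 ∤ 3.

(⇒) fails; (⇐) holds.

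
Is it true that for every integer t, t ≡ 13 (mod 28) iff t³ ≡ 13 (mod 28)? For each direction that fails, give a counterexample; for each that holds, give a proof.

(⟹) Suppose t ≡ 13 (mod 28). Write t = 28j + 13. Then (28j + 13)³ = 21952j³ + 30576j² + 14196j + 2197 = 28(784j³ + 1092j² + 507j + 78) + 13, so t³ ≡ 13 (mod 28).

(⟸) This fails: take t = 5. Then 5³ = 125 ≡ 13 (mod 28), yet 5 ≡ 5 (mod 28), not 13.

Only the forward direction holds.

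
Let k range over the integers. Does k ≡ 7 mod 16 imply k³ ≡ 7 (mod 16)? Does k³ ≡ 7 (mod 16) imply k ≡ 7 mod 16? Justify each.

The biconditional holds.

(⇒) Suppose k ≡ 7 mod 16. Write k = 16j + 7. Then (16j + 7)³ = 4096j³ + 5376j² + 2352j + 343 = 16(256j³ + 336j² + 147j + 21) + 7, so k³ ≡ 7 (mod 16).

(⇐) Conversely, suppose k³ ≡ 7 (mod 16). The only residue r in {0, …, 15} with r³ ≡ 7 (mod 16) is r = 7, so k ≡ 7 (mod 16).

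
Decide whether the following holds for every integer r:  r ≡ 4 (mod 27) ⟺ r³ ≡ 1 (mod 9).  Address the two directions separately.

Forward direction. Suppose r ≡ 4 (mod 27). Then r³ ≡ 4³ = 64 (mod 27), and since 9 ∣ 27, also r³ ≡ 1 (mod 9).

Converse. This fails: take r = 1. Then 1³ = 1 ≡ 1 (mod 9), yet 1 ≡ 1 (mod 27), not 4.

Only the forward implication holds.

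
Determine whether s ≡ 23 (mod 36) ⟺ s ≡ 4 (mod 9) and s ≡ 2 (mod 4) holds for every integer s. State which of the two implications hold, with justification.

Neither direction holds.

Forward direction. This fails: s = 23 gives 23 ≡ 23 (mod 36) but 23 ≡ 5 (mod 9), so the conjunction on the right does not hold.

Converse. This fails: s = 22 satisfies both congruences on the right (22 ≡ 4 mod 9 and 22 ≡ 2 mod 4) yet 22 ≡ 22 (mod 36), not 23.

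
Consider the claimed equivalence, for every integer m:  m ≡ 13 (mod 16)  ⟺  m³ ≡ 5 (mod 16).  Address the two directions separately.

(⟹) Suppose m ≡ 13 (mod 16). Write m = 16j + 13. Then (16j + 13)³ = 4096j³ + 9984j² + 8112j + 2197 = 16(256j³ + 624j² + 507j + 137) + 5, so m³ ≡ 5 (mod 16).

(⟸) Conversely, suppose m³ ≡ 5 (mod 16). The only residue r in {0, …, 15} with r³ ≡ 5 (mod 16) is r = 13, so m ≡ 13 (mod 16).

Both directions hold.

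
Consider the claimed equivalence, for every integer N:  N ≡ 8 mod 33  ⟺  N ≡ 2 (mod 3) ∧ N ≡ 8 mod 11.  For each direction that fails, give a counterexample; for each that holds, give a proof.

Converse. If N ≡ 2 (mod 3) and N ≡ 8 (mod 11), then by the Chinese remainder theorem N ≡ 8 (mod 33). This is exactly N ≡ 8 (mod 33).

Forward direction. Suppose N ≡ 8 (mod 33); write N = 33j + 8. Since 3 ∣ 33, reducing mod 3 gives N ≡ 8 ≡ 2 (mod 3); since 11 ∣ 33, reducing mod 11 gives N ≡ 8 (mod 11).

Both directions hold.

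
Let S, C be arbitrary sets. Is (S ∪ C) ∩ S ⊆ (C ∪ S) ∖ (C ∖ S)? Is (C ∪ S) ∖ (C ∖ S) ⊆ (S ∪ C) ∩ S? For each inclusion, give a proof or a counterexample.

Forward inclusion. Let x ∈ (S ∪ C) ∩ S. Then either x ∈ S and x ∉ C; or x ∈ S ∩ C. In each case x ∈ (C ∪ S) ∖ (C ∖ S), so (S ∪ C) ∩ S ⊆ (C ∪ S) ∖ (C ∖ S).

Reverse inclusion. Let x ∈ (C ∪ S) ∖ (C ∖ S). Then either x ∈ S and x ∉ C; or x ∈ S ∩ C. In each case x ∈ (S ∪ C) ∩ S, so (C ∪ S) ∖ (C ∖ S) ⊆ (S ∪ C) ∩ S.

Both inclusions hold.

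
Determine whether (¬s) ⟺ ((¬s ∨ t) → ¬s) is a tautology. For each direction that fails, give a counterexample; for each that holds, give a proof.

(⟹) Assume the antecedent. If s is true, the antecedent cannot hold. If s is false, (¬s ∨ t) → ¬s reduces to true regardless of the other variables. Either way (¬s ∨ t) → ¬s holds.

(⟸) This fails. Under s = T, t = F, the left side is false but the right side is true.

(⇒) holds; (⇐) fails.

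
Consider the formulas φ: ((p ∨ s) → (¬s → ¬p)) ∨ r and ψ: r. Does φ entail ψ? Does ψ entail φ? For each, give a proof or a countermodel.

(⇒) This fails. Under r = F, s = F, p = F, the left side is true but the right side is false.

(⇐) Assume the antecedent. If r is true, ((p ∨ s) → (¬s → ¬p)) ∨ r reduces to true regardless of the other variables. If r is false, the antecedent cannot hold. Either way ((p ∨ s) → (¬s → ¬p)) ∨ r holds.

Only the reverse direction holds.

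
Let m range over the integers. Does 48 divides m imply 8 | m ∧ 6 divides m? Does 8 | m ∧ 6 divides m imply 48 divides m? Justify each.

(⇒) holds; (⇐) fails.

(→) If 48 ∣ m, write m = 48q. Since 48 = 6·8, m = 8·(6q), so 8 ∣ m; and since 48 = 8·6, m = 6·(8q), so 6 ∣ m.

(←) This fails: take m = 24. Both 8 ∣ 24 and 6 ∣ 24, yet 24 is not a multiple of 48 (since 24 = 0·48 + 24), so 48 ∤ 24.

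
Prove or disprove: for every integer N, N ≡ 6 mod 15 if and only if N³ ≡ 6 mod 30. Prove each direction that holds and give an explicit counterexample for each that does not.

Only the converse holds.

(⟹) This fails: take N = 21. Then 21 ≡ 6 (mod 15), but 21³ = 9261 ≡ 21 (mod 30), not 6.

(⟸) Conversely, the residues r modulo 30 with r³ ≡ 6 (mod 30) are exactly {6}, and each is ≡ 6 (mod 15).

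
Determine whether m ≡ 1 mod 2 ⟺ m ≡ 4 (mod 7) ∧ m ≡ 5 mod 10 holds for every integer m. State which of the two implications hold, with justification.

(⇒) This fails: m = 1 gives 1 ≡ 1 (mod 2) but 1 ≡ 1 (mod 7), so the conjunction on the right does not hold.

(⇐) Conversely, if m ≡ 4 (mod 7) and m ≡ 5 (mod 10), then by the Chinese remainder theorem m ≡ 25 (mod 70). Since 25 ≡ 1 (mod 2) and 2 ∣ 70, we get m ≡ 1 (mod 2).

(⇒) fails; (⇐) holds.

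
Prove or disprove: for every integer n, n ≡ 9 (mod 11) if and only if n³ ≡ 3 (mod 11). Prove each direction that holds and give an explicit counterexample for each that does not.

Both implications hold.

Forward direction. Suppose n ≡ 9 (mod 11). Write n = 11j + 9. Then (11j + 9)³ = 1331j³ + 3267j² + 2673j + 729 = 11(121j³ + 297j² + 243j + 66) + 3, so n³ ≡ 3 (mod 11).

Converse. Suppose n³ ≡ 3 (mod 11). The only residue r in {0, …, 10} with r³ ≡ 3 (mod 11) is r = 9, so n ≡ 9 (mod 11).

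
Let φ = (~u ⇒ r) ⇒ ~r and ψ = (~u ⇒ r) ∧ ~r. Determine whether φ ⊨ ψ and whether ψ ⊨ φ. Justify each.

The forward direction fails; the converse holds.

[⇒] This fails. Under r = F, u = F, the left side is true but the right side is false.

[⇐] Assume the antecedent. If r is true, the antecedent cannot hold. If r is false, (~u ⇒ r) ⇒ ~r reduces to true regardless of the other variables. Either way (~u ⇒ r) ⇒ ~r holds.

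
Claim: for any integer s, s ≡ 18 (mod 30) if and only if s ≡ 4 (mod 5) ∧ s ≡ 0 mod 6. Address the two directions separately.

Both directions fail.

[⇒] This fails: s = 18 gives 18 ≡ 18 (mod 30) but 18 ≡ 3 (mod 5), so the conjunction on the right does not hold.

[⇐] This fails: s = 24 satisfies both congruences on the right (24 ≡ 4 mod 5 and 24 ≡ 0 mod 6) yet 24 ≡ 24 (mod 30), not 18.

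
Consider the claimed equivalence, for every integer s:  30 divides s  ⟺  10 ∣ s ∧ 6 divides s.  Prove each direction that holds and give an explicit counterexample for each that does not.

(→) If 30 ∣ s, write s = 30q. Since 30 = 3·10, s = 10·(3q), so 10 ∣ s; and since 30 = 5·6, s = 6·(5q), so 6 ∣ s.

(←) Suppose 10 ∣ s and 6 ∣ s. Any common multiple of 10 and 6 is a multiple of their lcm; here lcm(10, 6) = 10·6/gcd(10, 6) = 60/2 = 30, so 30 ∣ s.

The biconditional holds.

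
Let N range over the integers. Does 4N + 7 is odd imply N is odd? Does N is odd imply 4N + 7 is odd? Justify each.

(⇒) fails; (⇐) holds.

(⇒) This fails: take N = 0. Then 4N + 7 = 7, which is odd, yet N = 0 is even, not odd.

(⇐) Suppose N is odd. Since 4 is even, 4N is even for every N, so 4N + 7 has the same parity as 7, which is odd. Hence 4N + 7 is odd.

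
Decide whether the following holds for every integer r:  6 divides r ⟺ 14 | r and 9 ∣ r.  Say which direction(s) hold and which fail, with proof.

Converse. Suppose 14 ∣ r and 9 ∣ r. Any common multiple of 14 and 9 is a multiple of their lcm; here gcd(14, 9) = 1, so lcm(14, 9) = 14·9 = 126, so 126 ∣ r. Since 6 ∣ 126, it follows that 6 ∣ r.

Forward direction. This fails: take r = 6. Certainly 6 ∣ 6, but 14 ∤ 6.

Not equivalent: only (⇐) holds.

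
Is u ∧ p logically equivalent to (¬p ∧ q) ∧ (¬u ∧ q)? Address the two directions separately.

(⇒) This fails. Under q = F, u = T, p = T, the left side is true but the right side is false.

(⇐) This fails. Under q = T, u = F, p = F, the left side is false but the right side is true.

(⇒) fails and (⇐) fails.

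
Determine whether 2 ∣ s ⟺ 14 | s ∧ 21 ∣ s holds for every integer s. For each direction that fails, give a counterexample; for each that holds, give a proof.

Only the reverse direction holds.

(⇒) This fails: take s = 2. Certainly 2 ∣ 2, but 14 ∤ 2.

(⇐) Suppose 14 ∣ s and 21 ∣ s. Any common multiple of 14 and 21 is a multiple of their lcm; here lcm(14, 21) = 14·21/gcd(14, 21) = 294/7 = 42, so 42 ∣ s. Since 2 ∣ 42, it follows that 2 ∣ s.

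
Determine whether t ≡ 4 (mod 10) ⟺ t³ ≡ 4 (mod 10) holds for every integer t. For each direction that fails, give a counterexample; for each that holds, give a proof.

(⇒) Suppose t ≡ 4 (mod 10). Write t = 10j + 4. Then (10j + 4)³ = 1000j³ + 1200j² + 480j + 64 = 10(100j³ + 120j² + 48j + 6) + 4, so t³ ≡ 4 (mod 10).

(⇐) For the converse, argue contrapositively. If t ≢ 4 (mod 10), then t is congruent to one of 0, 1, 2, 3, 5, 6, 7, 8, 9 modulo 10, and these give t³ ≡ 0, 1, 8, 7, 5, 6, 3, 2, 9 respectively — never 4.

Equivalent; both directions hold.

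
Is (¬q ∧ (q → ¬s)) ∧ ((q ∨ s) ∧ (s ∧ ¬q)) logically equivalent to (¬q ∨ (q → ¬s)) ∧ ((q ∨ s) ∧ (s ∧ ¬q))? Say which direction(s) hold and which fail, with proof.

Forward direction. Assume the antecedent. If s is true, the antecedent forces (s = T, q = F), and the consequent holds there. If s is false, the antecedent cannot hold. Either way the consequent holds.

Converse. Assume the antecedent. If s is true, the antecedent forces (s = T, q = F), and the consequent holds there. If s is false, the antecedent cannot hold. Either way the consequent holds.

Equivalent; both directions hold.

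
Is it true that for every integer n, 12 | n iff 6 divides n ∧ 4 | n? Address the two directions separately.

Both directions hold; the statement is true.

[⇒] If 12 ∣ n, write n = 12q. Since 12 = 2·6, n = 6·(2q), so 6 ∣ n; and since 12 = 3·4, n = 4·(3q), so 4 ∣ n.

[⇐] Suppose 6 ∣ n and 4 ∣ n. Any common multiple of 6 and 4 is a multiple of their lcm; here lcm(6, 4) = 6·4/gcd(6, 4) = 24/2 = 12, so 12 ∣ n.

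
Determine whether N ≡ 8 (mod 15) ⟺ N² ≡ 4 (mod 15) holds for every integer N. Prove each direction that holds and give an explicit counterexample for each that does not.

Forward direction. Suppose N ≡ 8 (mod 15). Write N = 15j + 8. Then (15j + 8)² = 225j² + 240j + 64 = 15(15j² + 16j + 4) + 4, so N² ≡ 4 (mod 15).

Converse. This fails: take N = 2. Then 2² = 4 ≡ 4 (mod 15), yet 2 ≡ 2 (mod 15), not 8.

Only the forward implication holds.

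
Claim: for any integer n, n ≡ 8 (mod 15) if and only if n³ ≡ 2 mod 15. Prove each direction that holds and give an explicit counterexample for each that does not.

[⇒] Suppose n ≡ 8 (mod 15). Write n = 15j + 8. Then (15j + 8)³ = 3375j³ + 5400j² + 2880j + 512 = 15(225j³ + 360j² + 192j + 34) + 2, so n³ ≡ 2 (mod 15).

[⇐] Conversely, suppose n³ ≡ 2 (mod 15). The only residue r in {0, …, 14} with r³ ≡ 2 (mod 15) is r = 8, so n ≡ 8 (mod 15).

Both implications hold.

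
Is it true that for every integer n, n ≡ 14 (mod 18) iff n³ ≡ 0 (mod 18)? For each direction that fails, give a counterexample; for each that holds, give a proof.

Both directions fail.

(→) This fails: take n = 14. Then 14 ≡ 14 (mod 18), but 14³ = 2744 ≡ 8 (mod 18), not 0.

(←) This fails: take n = 0. Then 0³ = 0 ≡ 0 (mod 18), yet 0 ≡ 0 (mod 18), not 14.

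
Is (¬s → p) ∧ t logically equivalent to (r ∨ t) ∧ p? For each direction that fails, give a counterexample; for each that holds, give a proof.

(⇒) fails and (⇐) fails.

(→) This fails. Under p = F, s = T, r = F, t = T, the left side is true but the right side is false.

(←) This fails. Under p = T, s = F, r = T, t = F, the left side is false but the right side is true.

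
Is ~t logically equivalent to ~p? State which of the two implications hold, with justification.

(⇒) This fails. Under p = T, t = F, the left side is true but the right side is false.

(⇐) This fails. Under p = F, t = T, the left side is false but the right side is true.

Both directions fail.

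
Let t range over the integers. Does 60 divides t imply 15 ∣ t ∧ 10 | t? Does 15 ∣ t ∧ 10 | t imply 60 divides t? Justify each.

The forward direction holds; the converse fails.

Forward direction. If 60 ∣ t, write t = 60q. Since 60 = 4·15, t = 15·(4q), so 15 ∣ t; and since 60 = 6·10, t = 10·(6q), so 10 ∣ t.

Converse. This fails: take t = 30. Both 15 ∣ 30 and 10 ∣ 30, yet 30 is not a multiple of 60 (since 30 = 0·60 + 30), so 60 ∤ 30.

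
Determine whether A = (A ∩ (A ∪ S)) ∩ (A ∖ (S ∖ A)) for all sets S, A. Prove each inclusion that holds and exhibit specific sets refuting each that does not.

The two sets are equal.

(⊇) Let x ∈ (A ∩ (A ∪ S)) ∩ (A ∖ (S ∖ A)). Then either x ∈ A and x ∉ S; or x ∈ S ∩ A. In each case x ∈ A, so (A ∩ (A ∪ S)) ∩ (A ∖ (S ∖ A)) ⊆ A.

(⊆) Let x ∈ A. Then either x ∈ A and x ∉ S; or x ∈ S ∩ A. In each case x ∈ (A ∩ (A ∪ S)) ∩ (A ∖ (S ∖ A)), so A ⊆ (A ∩ (A ∪ S)) ∩ (A ∖ (S ∖ A)).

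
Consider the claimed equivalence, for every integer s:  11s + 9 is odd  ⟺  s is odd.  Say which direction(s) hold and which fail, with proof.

Both directions fail.

(→) This fails: s = 6 gives 11s + 9 = 75, which is odd, but 6 is even, not odd.

(←) This also fails: s = 5 is odd, but 11s + 9 = 64 is even, not odd.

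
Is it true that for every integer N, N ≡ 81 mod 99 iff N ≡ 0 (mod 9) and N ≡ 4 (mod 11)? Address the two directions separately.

(⟹) Suppose N ≡ 81 (mod 99); write N = 99j + 81. Since 9 ∣ 99, reducing mod 9 gives N ≡ 81 ≡ 0 (mod 9); since 11 ∣ 99, reducing mod 11 gives N ≡ 81 ≡ 4 (mod 11).

(⟸) Conversely, if N ≡ 0 (mod 9) and N ≡ 4 (mod 11), then by the Chinese remainder theorem N ≡ 81 (mod 99). This is exactly N ≡ 81 (mod 99).

Both implications hold.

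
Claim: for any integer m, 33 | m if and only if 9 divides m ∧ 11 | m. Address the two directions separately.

(⇒) This fails: take m = 33. Certainly 33 ∣ 33, but 9 ∤ 33.

(⇐) Suppose 9 ∣ m and 11 ∣ m. Any common multiple of 9 and 11 is a multiple of their lcm; here gcd(9, 11) = 1, so lcm(9, 11) = 9·11 = 99, so 99 ∣ m. Since 33 ∣ 99, it follows that 33 ∣ m.

Only the converse holds.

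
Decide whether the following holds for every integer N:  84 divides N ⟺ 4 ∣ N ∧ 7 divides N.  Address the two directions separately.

(→) If 84 ∣ N, write N = 84q. Since 84 = 21·4, N = 4·(21q), so 4 ∣ N; and since 84 = 12·7, N = 7·(12q), so 7 ∣ N.

(←) This fails: take N = 28. Both 4 ∣ 28 and 7 ∣ 28, yet 28 is not a multiple of 84 (since 28 = 0·84 + 28), so 84 ∤ 28.

(⇒) holds; (⇐) fails.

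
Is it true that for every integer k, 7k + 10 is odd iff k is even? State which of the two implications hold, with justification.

(⇒) This fails: k = 3 gives 7k + 10 = 31, which is odd, but 3 is odd, not even.

(⇐) This also fails: k = 6 is even, but 7k + 10 = 52 is even, not odd.

Both directions fail.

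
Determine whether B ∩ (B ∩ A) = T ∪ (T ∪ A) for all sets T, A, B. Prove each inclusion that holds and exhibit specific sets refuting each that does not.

The sets are not equal: only the forward inclusion holds.

(⊆) Let x ∈ B ∩ (B ∩ A). Then either x ∈ A ∩ B and x ∉ T; or x ∈ T ∩ A ∩ B. In each case x ∈ T ∪ (T ∪ A), so B ∩ (B ∩ A) ⊆ T ∪ (T ∪ A).

(⊇) This inclusion fails. Take T = {1}, A = ∅, B = ∅; then 1 ∈ T ∪ (T ∪ A) but 1 ∉ B ∩ (B ∩ A).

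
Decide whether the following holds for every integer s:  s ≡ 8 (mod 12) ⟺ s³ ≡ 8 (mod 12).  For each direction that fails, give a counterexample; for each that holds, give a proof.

(→) Suppose s ≡ 8 (mod 12). Write s = 12j + 8. Then (12j + 8)³ = 1728j³ + 3456j² + 2304j + 512 = 12(144j³ + 288j² + 192j + 42) + 8, so s³ ≡ 8 (mod 12).

(←) This fails: take s = 2. Then 2³ = 8 ≡ 8 (mod 12), yet 2 ≡ 2 (mod 12), not 8.

Not equivalent: only (⇒) holds.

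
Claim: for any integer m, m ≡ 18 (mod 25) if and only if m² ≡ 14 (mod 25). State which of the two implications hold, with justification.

(⇒) This fails: take m = 18. Then 18 ≡ 18 (mod 25), but 18² = 324 ≡ 24 (mod 25), not 14.

(⇐) This fails: take m = 8. Then 8² = 64 ≡ 14 (mod 25), yet 8 ≡ 8 (mod 25), not 18.

(⇒) fails and (⇐) fails.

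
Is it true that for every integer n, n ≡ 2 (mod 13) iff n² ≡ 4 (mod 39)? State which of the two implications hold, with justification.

Neither direction holds.

Forward direction. This fails: take n = 15. Then 15 ≡ 2 (mod 13), but 15² = 225 ≡ 30 (mod 39), not 4.

Converse. This fails: take n = 11. Then 11² = 121 ≡ 4 (mod 39), yet 11 ≡ 11 (mod 13), not 2.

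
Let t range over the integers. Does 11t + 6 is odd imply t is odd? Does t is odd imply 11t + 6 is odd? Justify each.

[⇒] Suppose 11t + 6 is odd. Since 11 is odd, 11t and t have the same parity, so 11t + 6 ≡ t + 6 (mod 2). As 6 is even, 11t + 6 is odd exactly when t is odd. Thus t is odd.

[⇐] Conversely, suppose t is odd; write t = 2j + 1. Then 11t + 6 = 11·(2j + 1) + 6 = 2·11j + 17, which is odd.

The biconditional holds.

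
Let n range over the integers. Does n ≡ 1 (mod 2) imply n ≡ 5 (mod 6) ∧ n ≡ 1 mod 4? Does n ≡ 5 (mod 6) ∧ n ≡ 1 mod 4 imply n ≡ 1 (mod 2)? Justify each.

The forward direction fails; the converse holds.

(⟹) This fails: n = 1 gives 1 ≡ 1 (mod 2) but 1 ≡ 1 (mod 6), so the conjunction on the right does not hold.

(⟸) Conversely, if n ≡ 5 (mod 6) and n ≡ 1 (mod 4), then by the Chinese remainder theorem n ≡ 5 (mod 12). Since 5 ≡ 1 (mod 2) and 2 ∣ 12, we get n ≡ 1 (mod 2).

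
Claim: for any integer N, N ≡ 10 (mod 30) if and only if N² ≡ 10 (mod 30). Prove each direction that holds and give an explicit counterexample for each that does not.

(⇒) holds; (⇐) fails.

(⟹) Suppose N ≡ 10 (mod 30). Write N = 30j + 10. Then (30j + 10)² = 900j² + 600j + 100 = 30(30j² + 20j + 3) + 10, so N² ≡ 10 (mod 30).

(⟸) This fails: take N = 20. Then 20² = 400 ≡ 10 (mod 30), yet 20 ≡ 20 (mod 30), not 10.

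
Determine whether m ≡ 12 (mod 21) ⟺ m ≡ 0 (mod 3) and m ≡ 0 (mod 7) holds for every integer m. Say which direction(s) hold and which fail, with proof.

(⇒) This fails: m = 12 gives 12 ≡ 12 (mod 21) but 12 ≡ 5 (mod 7), so the conjunction on the right does not hold.

(⇐) This fails: m = 0 satisfies both congruences on the right (0 ≡ 0 mod 3 and 0 ≡ 0 mod 7) yet 0 ≡ 0 (mod 21), not 12.

Both directions fail.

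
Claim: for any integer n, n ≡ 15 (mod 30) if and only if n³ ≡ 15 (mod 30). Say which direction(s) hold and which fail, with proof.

Both implications hold.

(→) Suppose n ≡ 15 (mod 30). Write n = 30j + 15. Then (30j + 15)³ = 27000j³ + 40500j² + 20250j + 3375 = 30(900j³ + 1350j² + 675j + 112) + 15, so n³ ≡ 15 (mod 30).

(←) Conversely, suppose n³ ≡ 15 (mod 30). The only residue r in {0, …, 29} with r³ ≡ 15 (mod 30) is r = 15, so n ≡ 15 (mod 30).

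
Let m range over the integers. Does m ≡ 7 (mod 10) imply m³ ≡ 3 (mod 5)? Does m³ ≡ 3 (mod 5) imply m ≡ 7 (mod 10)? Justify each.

[⇒] Suppose m ≡ 7 (mod 10). Then m³ ≡ 7³ = 343 (mod 10), and since 5 ∣ 10, also m³ ≡ 3 (mod 5).

[⇐] This fails: take m = 2. Then 2³ = 8 ≡ 3 (mod 5), yet 2 ≡ 2 (mod 10), not 7.

Not equivalent: only (⇒) holds.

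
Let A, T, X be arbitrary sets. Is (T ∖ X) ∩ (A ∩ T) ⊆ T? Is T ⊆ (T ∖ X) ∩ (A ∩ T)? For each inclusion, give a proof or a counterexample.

(⊆) holds; (⊇) fails.

(⊆) Let x ∈ (T ∖ X) ∩ (A ∩ T). Then x ∈ A ∩ T and x ∉ X, from which x ∈ T.

(⊇) This inclusion fails. Take A = ∅, T = {1}, X = ∅; then 1 ∈ T but 1 ∉ (T ∖ X) ∩ (A ∩ T).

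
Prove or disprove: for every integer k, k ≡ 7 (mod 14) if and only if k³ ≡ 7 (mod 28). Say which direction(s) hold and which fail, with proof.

Only the reverse direction holds.

(→) This fails: take k = 21. Then 21 ≡ 7 (mod 14), but 21³ = 9261 ≡ 21 (mod 28), not 7.

(←) Conversely, the residues r modulo 28 with r³ ≡ 7 (mod 28) are exactly {7}, and each is ≡ 7 (mod 14).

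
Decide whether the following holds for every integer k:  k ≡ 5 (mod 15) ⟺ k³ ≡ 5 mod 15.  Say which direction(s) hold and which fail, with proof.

(⟹) Suppose k ≡ 5 (mod 15). Write k = 15j + 5. Then (15j + 5)³ = 3375j³ + 3375j² + 1125j + 125 = 15(225j³ + 225j² + 75j + 8) + 5, so k³ ≡ 5 (mod 15).

(⟸) Conversely, suppose k³ ≡ 5 (mod 15). The only residue r in {0, …, 14} with r³ ≡ 5 (mod 15) is r = 5, so k ≡ 5 (mod 15).

Both directions hold; the statement is true.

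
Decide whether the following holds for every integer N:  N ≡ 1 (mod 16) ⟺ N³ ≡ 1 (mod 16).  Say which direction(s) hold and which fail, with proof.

Converse. Suppose N³ ≡ 1 (mod 16). The only residue r in {0, …, 15} with r³ ≡ 1 (mod 16) is r = 1, so N ≡ 1 (mod 16).

Forward direction. Suppose N ≡ 1 (mod 16). Write N = 16j + 1. Then (16j + 1)³ = 4096j³ + 768j² + 48j + 1 = 16(256j³ + 48j² + 3j) + 1, so N³ ≡ 1 (mod 16).

Both directions hold.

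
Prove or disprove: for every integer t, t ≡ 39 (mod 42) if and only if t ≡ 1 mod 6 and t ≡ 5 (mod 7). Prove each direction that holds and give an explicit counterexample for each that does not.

(⇒) fails and (⇐) fails.

Forward direction. This fails: t = 39 gives 39 ≡ 39 (mod 42) but 39 ≡ 3 (mod 6), so the conjunction on the right does not hold.

Converse. This fails: t = 19 satisfies both congruences on the right (19 ≡ 1 mod 6 and 19 ≡ 5 mod 7) yet 19 ≡ 19 (mod 42), not 39.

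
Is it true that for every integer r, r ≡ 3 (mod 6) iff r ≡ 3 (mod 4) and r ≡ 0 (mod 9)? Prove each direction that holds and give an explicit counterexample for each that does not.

(→) This fails: r = 33 gives 33 ≡ 3 (mod 6) but 33 ≡ 1 (mod 4), so the conjunction on the right does not hold.

(←) Conversely, if r ≡ 3 (mod 4) and r ≡ 0 (mod 9), then by the Chinese remainder theorem r ≡ 27 (mod 36). Since 27 ≡ 3 (mod 6) and 6 ∣ 36, we get r ≡ 3 (mod 6).

The forward direction fails; the converse holds.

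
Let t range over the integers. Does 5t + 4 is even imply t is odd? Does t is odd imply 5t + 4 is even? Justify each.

Forward direction. This fails: t = 0 gives 5t + 4 = 4, which is even, but 0 is even, not odd.

Converse. This also fails: t = 1 is odd, but 5t + 4 = 9 is odd, not even.

(⇒) fails and (⇐) fails.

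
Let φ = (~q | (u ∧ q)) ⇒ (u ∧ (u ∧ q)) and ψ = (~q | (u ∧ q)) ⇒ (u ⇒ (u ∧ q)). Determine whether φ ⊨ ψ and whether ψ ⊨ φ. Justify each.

Only the forward direction holds.

(⇒) Assume the antecedent. If q is true, (~q | (u ∧ q)) ⇒ (u ⇒ (u ∧ q)) reduces to true regardless of the other variables. If q is false, the antecedent cannot hold. Either way (~q | (u ∧ q)) ⇒ (u ⇒ (u ∧ q)) holds.

(⇐) This fails. Under q = F, u = F, the left side is false but the right side is true.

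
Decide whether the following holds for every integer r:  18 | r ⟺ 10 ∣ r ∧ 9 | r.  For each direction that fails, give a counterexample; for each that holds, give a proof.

Not equivalent: only (⇐) holds.

Forward direction. This fails: take r = 18. Certainly 18 ∣ 18, but 10 ∤ 18.

Converse. Suppose 10 ∣ r and 9 ∣ r. Any common multiple of 10 and 9 is a multiple of their lcm; here gcd(10, 9) = 1, so lcm(10, 9) = 10·9 = 90, so 90 ∣ r. Since 18 ∣ 90, it follows that 18 ∣ r.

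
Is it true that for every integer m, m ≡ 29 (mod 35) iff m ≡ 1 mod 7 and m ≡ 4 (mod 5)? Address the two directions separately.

The biconditional holds.

[⇒] Suppose m ≡ 29 (mod 35); write m = 35j + 29. Since 7 ∣ 35, reducing mod 7 gives m ≡ 29 ≡ 1 (mod 7); since 5 ∣ 35, reducing mod 5 gives m ≡ 29 ≡ 4 (mod 5).

[⇐] Conversely, if m ≡ 1 (mod 7) and m ≡ 4 (mod 5), then by the Chinese remainder theorem m ≡ 29 (mod 35). This is exactly m ≡ 29 (mod 35).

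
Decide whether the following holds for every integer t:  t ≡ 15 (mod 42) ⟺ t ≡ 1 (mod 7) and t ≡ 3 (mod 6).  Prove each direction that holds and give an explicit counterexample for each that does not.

Both implications hold.

(⇐) If t ≡ 1 (mod 7) and t ≡ 3 (mod 6), then by the Chinese remainder theorem t ≡ 15 (mod 42). This is exactly t ≡ 15 (mod 42).

(⇒) Suppose t ≡ 15 (mod 42); write t = 42j + 15. Since 7 ∣ 42, reducing mod 7 gives t ≡ 15 ≡ 1 (mod 7); since 6 ∣ 42, reducing mod 6 gives t ≡ 15 ≡ 3 (mod 6).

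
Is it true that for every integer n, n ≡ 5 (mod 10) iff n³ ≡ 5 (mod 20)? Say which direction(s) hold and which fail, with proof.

Not equivalent: only (⇐) holds.

(⇒) This fails: take n = 15. Then 15 ≡ 5 (mod 10), but 15³ = 3375 ≡ 15 (mod 20), not 5.

(⇐) Conversely, the residues r modulo 20 with r³ ≡ 5 (mod 20) are exactly {5}, and each is ≡ 5 (mod 10).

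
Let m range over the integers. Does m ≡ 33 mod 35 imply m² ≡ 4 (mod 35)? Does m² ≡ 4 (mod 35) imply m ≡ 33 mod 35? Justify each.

Only the forward implication holds.

Forward direction. Suppose m ≡ 33 mod 35. Write m = 35j + 33. Then (35j + 33)² = 1225j² + 2310j + 1089 = 35(35j² + 66j + 31) + 4, so m² ≡ 4 (mod 35).

Converse. This fails: take m = 2. Then 2² = 4 ≡ 4 (mod 35), yet 2 ≡ 2 (mod 35), not 33.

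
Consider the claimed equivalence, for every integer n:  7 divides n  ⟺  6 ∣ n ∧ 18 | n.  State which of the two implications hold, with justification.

Neither implication holds.

Forward direction. This fails: take n = 7. Certainly 7 ∣ 7, but 6 ∤ 7.

Converse. This fails: take n = 18. Both 6 ∣ 18 and 18 ∣ 18, yet 18 is not a multiple of 7 (since 18 = 2·7 + 4), so 7 ∤ 18.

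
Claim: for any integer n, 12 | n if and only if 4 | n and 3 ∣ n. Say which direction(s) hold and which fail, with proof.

(⇒) If 12 ∣ n, write n = 12q. Since 12 = 3·4, n = 4·(3q), so 4 ∣ n; and since 12 = 4·3, n = 3·(4q), so 3 ∣ n.

(⇐) Suppose 4 ∣ n and 3 ∣ n. Any common multiple of 4 and 3 is a multiple of their lcm; here gcd(4, 3) = 1, so lcm(4, 3) = 4·3 = 12, so 12 ∣ n.

Equivalent; both directions hold.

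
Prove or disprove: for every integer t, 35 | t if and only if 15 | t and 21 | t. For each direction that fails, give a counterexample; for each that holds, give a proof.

Only the converse holds.

(⟸) Suppose 15 ∣ t and 21 ∣ t. Any common multiple of 15 and 21 is a multiple of their lcm; here lcm(15, 21) = 15·21/gcd(15, 21) = 315/3 = 105, so 105 ∣ t. Since 35 ∣ 105, it follows that 35 ∣ t.

(⟹) This fails: take t = 35. Certainly 35 ∣ 35, but 15 ∤ 35.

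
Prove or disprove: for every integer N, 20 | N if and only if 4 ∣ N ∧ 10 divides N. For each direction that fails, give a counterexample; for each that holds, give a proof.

(⇒) If 20 ∣ N, write N = 20q. Since 20 = 5·4, N = 4·(5q), so 4 ∣ N; and since 20 = 2·10, N = 10·(2q), so 10 ∣ N.

(⇐) Suppose 4 ∣ N and 10 ∣ N. Any common multiple of 4 and 10 is a multiple of their lcm; here lcm(4, 10) = 4·10/gcd(4, 10) = 40/2 = 20, so 20 ∣ N.

Equivalent; both directions hold.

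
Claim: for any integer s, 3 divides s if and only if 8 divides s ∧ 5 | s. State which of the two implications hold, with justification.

Both directions fail.

Forward direction. This fails: take s = 3. Certainly 3 ∣ 3, but 8 ∤ 3.

Converse. This fails: take s = 40. Both 8 ∣ 40 and 5 ∣ 40, yet 40 is not a multiple of 3 (since 40 = 13·3 + 1), so 3 ∤ 40.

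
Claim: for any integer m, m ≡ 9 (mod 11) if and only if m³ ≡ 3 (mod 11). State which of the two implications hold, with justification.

(⇐) Suppose m³ ≡ 3 (mod 11). The only residue r in {0, …, 10} with r³ ≡ 3 (mod 11) is r = 9, so m ≡ 9 (mod 11).

(⇒) Suppose m ≡ 9 (mod 11). Write m = 11j + 9. Then (11j + 9)³ = 1331j³ + 3267j² + 2673j + 729 = 11(121j³ + 297j² + 243j + 66) + 3, so m³ ≡ 3 (mod 11).

Both directions hold; the statement is true.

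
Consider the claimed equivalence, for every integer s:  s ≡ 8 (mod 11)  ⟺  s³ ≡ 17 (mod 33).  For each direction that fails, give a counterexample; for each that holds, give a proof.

Converse. The residues r modulo 33 with r³ ≡ 17 (mod 33) are exactly {8}, and each is ≡ 8 (mod 11).

Forward direction. This fails: take s = 19. Then 19 ≡ 8 (mod 11), but 19³ = 6859 ≡ 28 (mod 33), not 17.

The forward direction fails; the converse holds.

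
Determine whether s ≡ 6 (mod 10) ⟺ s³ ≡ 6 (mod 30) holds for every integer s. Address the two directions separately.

The forward direction fails; the converse holds.

[⇒] This fails: take s = 16. Then 16 ≡ 6 (mod 10), but 16³ = 4096 ≡ 16 (mod 30), not 6.

[⇐] Conversely, the residues r modulo 30 with r³ ≡ 6 (mod 30) are exactly {6}, and each is ≡ 6 (mod 10).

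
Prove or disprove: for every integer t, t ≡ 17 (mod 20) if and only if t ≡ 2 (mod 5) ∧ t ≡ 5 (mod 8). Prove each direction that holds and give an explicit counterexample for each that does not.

(→) This fails: t = 17 gives 17 ≡ 17 (mod 20) but 17 ≡ 1 (mod 8), so the conjunction on the right does not hold.

(←) Conversely, if t ≡ 2 (mod 5) and t ≡ 5 (mod 8), then by the Chinese remainder theorem t ≡ 37 (mod 40). Since 37 ≡ 17 (mod 20) and 20 ∣ 40, we get t ≡ 17 (mod 20).

Only the reverse direction holds.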